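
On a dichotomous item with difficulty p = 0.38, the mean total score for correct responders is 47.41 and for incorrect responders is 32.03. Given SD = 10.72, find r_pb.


q = 1 - p = 0.62
rpb = ((M1 - M0) / SD) * sqrt(p * q)
rpb = ((47.41 - 32.03) / 10.72) * sqrt(0.38 * 0.62)
rpb = 0.6964

0.6964


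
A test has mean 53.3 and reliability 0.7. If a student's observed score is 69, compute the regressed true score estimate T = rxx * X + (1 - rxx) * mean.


T_est = rxx * X + (1 - rxx) * mean
T_est = 0.7 * 69 + 0.3 * 53.3
T_est = 48.3 + 15.99
T_est = 64.29

64.29


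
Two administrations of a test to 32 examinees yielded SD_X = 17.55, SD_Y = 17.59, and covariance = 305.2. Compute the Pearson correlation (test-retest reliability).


r = cov(X,Y) / (SD_X * SD_Y)
r = 305.2 / (17.55 * 17.59)
r = 305.2 / 308.7045
r = 0.9886

0.9886


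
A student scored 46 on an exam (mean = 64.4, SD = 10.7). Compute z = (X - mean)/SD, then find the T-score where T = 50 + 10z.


z = (X - mean) / SD = (46 - 64.4) / 10.7
z = -18.4 / 10.7
z = -1.7196
T-score = T = 50 + 10z
Carry z at full precision (z = -18.4 / 10.7) into the conversion:
T-score = 50 + 10 * (-18.4 / 10.7) = 50 + -184 / 10.7
T-score = 50 + -17.1963
T-score = 32.8037

32.8037


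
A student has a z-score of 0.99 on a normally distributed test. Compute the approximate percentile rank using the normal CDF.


CDF(z) = 0.5 * (1 + erf(z/sqrt(2)))
erf(0.7) = 0.6778
CDF = 0.8389
Percentile rank = 0.8389 * 100 = 83.89

83.89


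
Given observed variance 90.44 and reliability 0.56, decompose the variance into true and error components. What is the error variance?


var_true = rxx * var_obs = 0.56 * 90.44 = 50.6464
var_error = var_obs - var_true
var_error = 90.44 - 50.6464
var_error = 39.7936

39.7936


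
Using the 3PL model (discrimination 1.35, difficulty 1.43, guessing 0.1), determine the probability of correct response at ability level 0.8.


logit = 1.35*(0.8 - 1.43) = -0.8505
P* = 1/(1 + exp(--0.8505)) = 0.2993
P = 0.1 + (1 - 0.1) * 0.2993
P = 0.3694

0.3694


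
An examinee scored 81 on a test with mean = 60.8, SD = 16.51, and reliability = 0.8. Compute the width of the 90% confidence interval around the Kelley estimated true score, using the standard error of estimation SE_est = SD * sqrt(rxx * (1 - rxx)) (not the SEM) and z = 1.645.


True score estimate = 0.8*81 + 0.2*60.8 = 76.96
SE_est = SD * sqrt(rxx * (1 - rxx)) = 16.51 * sqrt(0.8 * 0.2) = 16.51 * sqrt(0.16) = 6.604
CI = T_est +/- z * SE_est, so width = 2 * z * SE_est = 2 * 1.645 * 6.604
Width = 21.7272

21.7272


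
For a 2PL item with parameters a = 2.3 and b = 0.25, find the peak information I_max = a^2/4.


For 2PL, max info at theta = b = 0.25
I_max = a^2 / 4 = 2.3^2 / 4
= 5.29 / 4
I_max = 1.3225

1.3225


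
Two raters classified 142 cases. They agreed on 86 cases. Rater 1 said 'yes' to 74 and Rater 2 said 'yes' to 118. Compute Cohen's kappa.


P_o = 86/142 = 0.605634
P_e = (74*118 + 68*24) / 20164 = 0.513985
kappa = (P_o - P_e) / (1 - P_e)
kappa = (0.605634 - 0.513985) / (1 - 0.513985)
kappa = 0.1886

0.1886


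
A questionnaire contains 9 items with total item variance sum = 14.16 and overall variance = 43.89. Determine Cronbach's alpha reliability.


alpha = (k/(k-1)) * (1 - sum(si^2)/s_total^2)
= (9/8) * (1 - 14.16/43.89)
alpha = 0.762

0.762


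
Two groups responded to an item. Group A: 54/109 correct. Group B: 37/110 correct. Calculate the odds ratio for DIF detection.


Odds_A = 54/55 = 0.9818
Odds_B = 37/73 = 0.5068
OR = Odds_A / Odds_B = 0.9818 / 0.5068
Exactly, OR = (54 * 73) / (55 * 37) = 3942 / 2035
OR = 1.9371

1.9371


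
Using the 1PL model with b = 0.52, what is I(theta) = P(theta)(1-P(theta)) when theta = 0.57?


P = 1/(1+exp(-(0.57-0.52))) = 0.5125
I = P*(1-P) = 0.5125 * 0.4875
I = 0.2498

0.2498


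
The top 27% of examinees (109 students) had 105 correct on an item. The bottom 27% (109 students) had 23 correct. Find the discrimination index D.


p_upper = 105/109 = 0.9633
p_lower = 23/109 = 0.211
D = 0.9633 - 0.211 = 0.7523

0.7523


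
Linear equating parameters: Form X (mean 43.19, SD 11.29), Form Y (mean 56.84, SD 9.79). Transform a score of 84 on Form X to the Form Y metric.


slope = SD_Y / SD_X = 9.79 / 11.29 ~ 0.8671
intercept = mean_Y - slope * mean_X = 56.84 - (9.79 / 11.29) * 43.19 ~ 19.3883
Y = slope * X + intercept. To avoid rounding drift from the rounded slope/intercept, evaluate the equivalent form Y = mean_Y + SD_Y * (X - mean_X) / SD_X at full precision:
Y = 56.84 + 9.79 * (84 - 43.19) / 11.29
Y = 56.84 + 9.79 * 40.81 / 11.29
Y = 56.84 + 399.5299 / 11.29
Y = 56.84 + 35.3879
Y = 92.2279

92.2279


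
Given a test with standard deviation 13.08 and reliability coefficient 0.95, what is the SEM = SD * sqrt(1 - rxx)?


SEM = SD * sqrt(1 - rxx)
SEM = 13.08 * sqrt(1 - 0.95)
SEM = 13.08 * sqrt(0.05) = 13.08 * 0.223607
SEM = 2.9248

2.9248


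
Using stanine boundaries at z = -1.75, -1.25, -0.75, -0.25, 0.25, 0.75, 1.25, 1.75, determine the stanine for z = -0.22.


Stanine boundaries: [-1.75, -1.25, -0.75, -0.25, 0.25, 0.75, 1.25, 1.75]
z = -0.22
Check each boundary:
  z >= -1.75 -> could be stanine 2
  z >= -1.25 -> could be stanine 3
  z >= -0.75 -> could be stanine 4
  z >= -0.25 -> could be stanine 5
  z < 0.25
  z < 0.75
  z < 1.25
  z < 1.75
Highest qualifying boundary gives stanine = 5

5


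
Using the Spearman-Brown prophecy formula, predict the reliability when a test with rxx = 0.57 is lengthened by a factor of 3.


r_new = (n * rxx) / (1 + (n-1) * rxx)
r_new = (3 * 0.57) / (1 + 2 * 0.57)
r_new = 1.71 / 2.14
r_new = 0.7991

0.7991


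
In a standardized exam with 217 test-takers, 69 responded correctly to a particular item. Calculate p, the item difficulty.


Item difficulty p = number correct / total examinees
p = 69 / 217
p = 0.318

0.318


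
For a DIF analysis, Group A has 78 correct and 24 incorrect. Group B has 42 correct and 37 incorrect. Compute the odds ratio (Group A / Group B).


Odds_A = 78/24 = 3.25
Odds_B = 42/37 = 1.1351
OR = Odds_A / Odds_B = 3.25 / 1.1351
Exactly, OR = (78 * 37) / (24 * 42) = 2886 / 1008
OR = 2.8631

2.8631


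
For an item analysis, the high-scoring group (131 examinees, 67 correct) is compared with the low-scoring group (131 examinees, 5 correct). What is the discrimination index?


p_upper = 67/131 = 0.5115
p_lower = 5/131 = 0.0382
D = 0.5115 - 0.0382 = 0.4733

0.4733


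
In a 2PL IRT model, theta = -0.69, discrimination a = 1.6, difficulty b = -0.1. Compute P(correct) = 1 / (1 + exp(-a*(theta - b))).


a*(theta - b) = 1.6 * (-0.69 - -0.1) = -0.944
exp(--0.944) = 2.5702
P = 1 / (1 + 2.5702)
P = 0.2801

0.2801


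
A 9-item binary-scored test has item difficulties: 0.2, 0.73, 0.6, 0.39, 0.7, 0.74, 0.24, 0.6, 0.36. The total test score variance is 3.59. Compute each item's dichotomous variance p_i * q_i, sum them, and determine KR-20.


For each item, compute p_i * q_i:
  Item 1: 0.2 * 0.8 = 0.16
  Item 2: 0.73 * 0.27 = 0.1971
  Item 3: 0.6 * 0.4 = 0.24
  Item 4: 0.39 * 0.61 = 0.2379
  Item 5: 0.7 * 0.3 = 0.21
  Item 6: 0.74 * 0.26 = 0.1924
  Item 7: 0.24 * 0.76 = 0.1824
  Item 8: 0.6 * 0.4 = 0.24
  Item 9: 0.36 * 0.64 = 0.2304
Sum(p_i * q_i) = 0.16 + 0.1971 + 0.24 + 0.2379 + 0.21 + 0.1924 + 0.1824 + 0.24 + 0.2304 = 1.8902
KR-20 = (k/(k-1)) * (1 - Sum(p_i*q_i) / Var_total)
= (9/8) * (1 - 1.8902/3.59)
= 1.125 * 0.4735
KR-20 = 0.5327

0.5327


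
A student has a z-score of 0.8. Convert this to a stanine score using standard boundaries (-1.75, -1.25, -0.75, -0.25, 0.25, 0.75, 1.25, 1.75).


Stanine boundaries: [-1.75, -1.25, -0.75, -0.25, 0.25, 0.75, 1.25, 1.75]
z = 0.8
Check each boundary:
  z >= -1.75 -> could be stanine 2
  z >= -1.25 -> could be stanine 3
  z >= -0.75 -> could be stanine 4
  z >= -0.25 -> could be stanine 5
  z >= 0.25 -> could be stanine 6
  z >= 0.75 -> could be stanine 7
  z < 1.25
  z < 1.75
Highest qualifying boundary gives stanine = 7

7


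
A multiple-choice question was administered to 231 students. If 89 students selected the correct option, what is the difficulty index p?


Item difficulty p = number correct / total examinees
p = 89 / 231
p = 0.3853

0.3853


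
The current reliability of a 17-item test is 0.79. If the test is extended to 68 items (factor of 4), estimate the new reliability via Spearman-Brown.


r_new = (n * rxx) / (1 + (n-1) * rxx)
r_new = (4 * 0.79) / (1 + 3 * 0.79)
r_new = 3.16 / 3.37
r_new = 0.9377

0.9377


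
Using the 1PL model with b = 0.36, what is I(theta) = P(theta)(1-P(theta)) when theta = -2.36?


P = 1/(1+exp(-(-2.36-0.36))) = 0.0618
I = P*(1-P) = 0.0618 * 0.9382
I = 0.058

0.058


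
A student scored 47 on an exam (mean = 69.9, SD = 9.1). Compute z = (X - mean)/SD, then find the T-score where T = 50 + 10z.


z = (X - mean) / SD = (47 - 69.9) / 9.1
z = -22.9 / 9.1
z = -2.5165
T-score = T = 50 + 10z
Carry z at full precision (z = -22.9 / 9.1) into the conversion:
T-score = 50 + 10 * (-22.9 / 9.1) = 50 + -229 / 9.1
T-score = 50 + -25.1648
T-score = 24.8352

24.8352


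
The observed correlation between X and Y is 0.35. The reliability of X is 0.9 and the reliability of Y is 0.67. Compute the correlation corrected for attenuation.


r_corrected = rxy / sqrt(rxx * ryy)
= 0.35 / sqrt(0.9 * 0.67)
= 0.35 / sqrt(0.603)
= 0.35 / 0.776531
r_corrected = 0.4507

0.4507


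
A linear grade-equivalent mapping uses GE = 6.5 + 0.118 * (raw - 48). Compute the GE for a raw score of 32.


raw - median = 32 - 48 = -16
slope * diff = 0.118 * -16 = -1.888
GE = 6.5 + -1.888
GE = 4.612

4.612


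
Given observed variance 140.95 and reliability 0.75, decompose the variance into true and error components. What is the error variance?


var_true = rxx * var_obs = 0.75 * 140.95 = 105.7125
var_error = var_obs - var_true
var_error = 140.95 - 105.7125
var_error = 35.2375

35.2375


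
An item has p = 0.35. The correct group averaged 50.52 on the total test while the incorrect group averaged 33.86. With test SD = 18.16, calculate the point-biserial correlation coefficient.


q = 1 - p = 0.65
rpb = ((M1 - M0) / SD) * sqrt(p * q)
rpb = ((50.52 - 33.86) / 18.16) * sqrt(0.35 * 0.65)
rpb = 0.4376

0.4376


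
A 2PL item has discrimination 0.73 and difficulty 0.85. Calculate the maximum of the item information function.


For 2PL, max info at theta = b = 0.85
I_max = a^2 / 4 = 0.73^2 / 4
= 0.5329 / 4
I_max = 0.1332

0.1332


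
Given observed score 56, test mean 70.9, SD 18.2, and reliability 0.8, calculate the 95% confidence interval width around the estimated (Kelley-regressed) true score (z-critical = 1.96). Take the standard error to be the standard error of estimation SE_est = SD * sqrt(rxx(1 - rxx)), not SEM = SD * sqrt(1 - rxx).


True score estimate = 0.8*56 + 0.2*70.9 = 58.98
SE_est = SD * sqrt(rxx * (1 - rxx)) = 18.2 * sqrt(0.8 * 0.2) = 18.2 * sqrt(0.16) = 7.28
CI = T_est +/- z * SE_est, so width = 2 * z * SE_est = 2 * 1.96 * 7.28
Width = 28.5376

28.5376


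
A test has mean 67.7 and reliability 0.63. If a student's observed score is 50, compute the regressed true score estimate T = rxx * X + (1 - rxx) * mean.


T_est = rxx * X + (1 - rxx) * mean
T_est = 0.63 * 50 + 0.37 * 67.7
T_est = 31.5 + 25.049
T_est = 56.549

56.549


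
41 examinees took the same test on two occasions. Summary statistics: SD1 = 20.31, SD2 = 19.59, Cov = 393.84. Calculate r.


r = cov(X,Y) / (SD_X * SD_Y)
r = 393.84 / (20.31 * 19.59)
r = 393.84 / 397.8729
r = 0.9899

0.9899


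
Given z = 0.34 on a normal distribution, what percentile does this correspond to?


CDF(z) = 0.5 * (1 + erf(z/sqrt(2)))
erf(0.2404) = 0.2661
CDF = 0.6331
Percentile rank = 0.6331 * 100 = 63.31

63.31


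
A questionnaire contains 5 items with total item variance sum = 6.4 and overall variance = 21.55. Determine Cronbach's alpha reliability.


alpha = (k/(k-1)) * (1 - sum(si^2)/s_total^2)
= (5/4) * (1 - 6.4/21.55)
alpha = 0.8788

0.8788


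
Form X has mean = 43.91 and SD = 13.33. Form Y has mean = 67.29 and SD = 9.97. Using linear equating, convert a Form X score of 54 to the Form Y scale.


slope = SD_Y / SD_X = 9.97 / 13.33 ~ 0.7479
intercept = mean_Y - slope * mean_X = 67.29 - (9.97 / 13.33) * 43.91 ~ 34.4481
Y = slope * X + intercept. To avoid rounding drift from the rounded slope/intercept, evaluate the equivalent form Y = mean_Y + SD_Y * (X - mean_X) / SD_X at full precision:
Y = 67.29 + 9.97 * (54 - 43.91) / 13.33
Y = 67.29 + 9.97 * 10.09 / 13.33
Y = 67.29 + 100.5973 / 13.33
Y = 67.29 + 7.5467
Y = 74.8367

74.8367


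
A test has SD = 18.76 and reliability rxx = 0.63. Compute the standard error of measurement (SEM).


SEM = SD * sqrt(1 - rxx)
SEM = 18.76 * sqrt(1 - 0.63)
SEM = 18.76 * sqrt(0.37) = 18.76 * 0.608276
SEM = 11.4113

11.4113


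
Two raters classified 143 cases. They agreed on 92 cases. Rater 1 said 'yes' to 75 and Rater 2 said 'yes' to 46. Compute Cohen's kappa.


P_o = 92/143 = 0.643357
P_e = (75*46 + 68*97) / 20449 = 0.491271
kappa = (P_o - P_e) / (1 - P_e)
kappa = (0.643357 - 0.491271) / (1 - 0.491271)
kappa = 0.299

0.299


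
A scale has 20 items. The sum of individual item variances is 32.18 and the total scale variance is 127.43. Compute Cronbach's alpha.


alpha = (k/(k-1)) * (1 - sum(si^2)/s_total^2)
= (20/19) * (1 - 32.18/127.43)
alpha = 0.7868

0.7868


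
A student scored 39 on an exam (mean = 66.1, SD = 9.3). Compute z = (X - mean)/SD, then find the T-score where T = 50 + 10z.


z = (X - mean) / SD = (39 - 66.1) / 9.3
z = -27.1 / 9.3
z = -2.914
T-score = T = 50 + 10z
Carry z at full precision (z = -27.1 / 9.3) into the conversion:
T-score = 50 + 10 * (-27.1 / 9.3) = 50 + -271 / 9.3
T-score = 50 + -29.1398
T-score = 20.8602

20.8602


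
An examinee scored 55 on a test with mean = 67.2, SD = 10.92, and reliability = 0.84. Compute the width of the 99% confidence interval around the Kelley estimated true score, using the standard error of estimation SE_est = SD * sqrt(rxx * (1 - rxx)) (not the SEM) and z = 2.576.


True score estimate = 0.84*55 + 0.16*67.2 = 56.952
SE_est = SD * sqrt(rxx * (1 - rxx)) = 10.92 * sqrt(0.84 * 0.16) = 10.92 * sqrt(0.1344) = 4.003338
CI = T_est +/- z * SE_est, so width = 2 * z * SE_est = 2 * 2.576 * 4.003338
Width = 20.6252

20.6252


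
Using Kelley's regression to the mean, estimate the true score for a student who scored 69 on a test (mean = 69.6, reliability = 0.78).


T_est = rxx * X + (1 - rxx) * mean
T_est = 0.78 * 69 + 0.22 * 69.6
T_est = 53.82 + 15.312
T_est = 69.132

69.132


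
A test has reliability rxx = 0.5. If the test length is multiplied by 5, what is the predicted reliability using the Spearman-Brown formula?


r_new = (n * rxx) / (1 + (n-1) * rxx)
r_new = (5 * 0.5) / (1 + 4 * 0.5)
r_new = 2.5 / 3.0
r_new = 0.8333

0.8333


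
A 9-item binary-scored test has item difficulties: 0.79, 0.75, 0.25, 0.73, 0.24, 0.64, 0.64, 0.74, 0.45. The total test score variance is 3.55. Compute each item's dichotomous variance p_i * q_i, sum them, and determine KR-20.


For each item, compute p_i * q_i:
  Item 1: 0.79 * 0.21 = 0.1659
  Item 2: 0.75 * 0.25 = 0.1875
  Item 3: 0.25 * 0.75 = 0.1875
  Item 4: 0.73 * 0.27 = 0.1971
  Item 5: 0.24 * 0.76 = 0.1824
  Item 6: 0.64 * 0.36 = 0.2304
  Item 7: 0.64 * 0.36 = 0.2304
  Item 8: 0.74 * 0.26 = 0.1924
  Item 9: 0.45 * 0.55 = 0.2475
Sum(p_i * q_i) = 0.1659 + 0.1875 + 0.1875 + 0.1971 + 0.1824 + 0.2304 + 0.2304 + 0.1924 + 0.2475 = 1.8211
KR-20 = (k/(k-1)) * (1 - Sum(p_i*q_i) / Var_total)
= (9/8) * (1 - 1.8211/3.55)
= 1.125 * 0.487
KR-20 = 0.5479

0.5479


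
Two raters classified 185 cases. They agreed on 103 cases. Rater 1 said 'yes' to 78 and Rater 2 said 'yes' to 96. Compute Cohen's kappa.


P_o = 103/185 = 0.556757
P_e = (78*96 + 107*89) / 34225 = 0.497034
kappa = (P_o - P_e) / (1 - P_e)
kappa = (0.556757 - 0.497034) / (1 - 0.497034)
kappa = 0.1187

0.1187


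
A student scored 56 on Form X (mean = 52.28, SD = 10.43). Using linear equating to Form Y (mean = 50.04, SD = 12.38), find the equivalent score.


slope = SD_Y / SD_X = 12.38 / 10.43 ~ 1.187
intercept = mean_Y - slope * mean_X = 50.04 - (12.38 / 10.43) * 52.28 ~ -12.0143
Y = slope * X + intercept. To avoid rounding drift from the rounded slope/intercept, evaluate the equivalent form Y = mean_Y + SD_Y * (X - mean_X) / SD_X at full precision:
Y = 50.04 + 12.38 * (56 - 52.28) / 10.43
Y = 50.04 + 12.38 * 3.72 / 10.43
Y = 50.04 + 46.0536 / 10.43
Y = 50.04 + 4.4155
Y = 54.4555

54.4555


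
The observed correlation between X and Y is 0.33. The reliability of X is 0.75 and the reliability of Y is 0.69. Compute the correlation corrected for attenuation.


r_corrected = rxy / sqrt(rxx * ryy)
= 0.33 / sqrt(0.75 * 0.69)
= 0.33 / sqrt(0.5175)
= 0.33 / 0.719375
r_corrected = 0.4587

0.4587


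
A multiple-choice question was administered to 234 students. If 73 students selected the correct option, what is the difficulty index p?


Item difficulty p = number correct / total examinees
p = 73 / 234
p = 0.312

0.312


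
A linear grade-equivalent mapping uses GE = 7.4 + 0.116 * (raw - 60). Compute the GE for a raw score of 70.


raw - median = 70 - 60 = 10
slope * diff = 0.116 * 10 = 1.16
GE = 7.4 + 1.16
GE = 8.56

8.56


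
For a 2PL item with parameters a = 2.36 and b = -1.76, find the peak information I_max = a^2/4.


For 2PL, max info at theta = b = -1.76
I_max = a^2 / 4 = 2.36^2 / 4
= 5.5696 / 4
I_max = 1.3924

1.3924


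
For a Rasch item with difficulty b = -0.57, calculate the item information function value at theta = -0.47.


P = 1/(1+exp(-(-0.47--0.57))) = 0.525
I = P*(1-P) = 0.525 * 0.475
I = 0.2494

0.2494


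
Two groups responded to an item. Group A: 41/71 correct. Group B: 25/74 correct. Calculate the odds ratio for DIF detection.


Odds_A = 41/30 = 1.3667
Odds_B = 25/49 = 0.5102
OR = Odds_A / Odds_B = 1.3667 / 0.5102
Exactly, OR = (41 * 49) / (30 * 25) = 2009 / 750
OR = 2.6787

2.6787


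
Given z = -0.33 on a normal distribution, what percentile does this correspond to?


CDF(z) = 0.5 * (1 + erf(z/sqrt(2)))
erf(-0.2333) = -0.2586
CDF = 0.3707
Percentile rank = 0.3707 * 100 = 37.07

37.07


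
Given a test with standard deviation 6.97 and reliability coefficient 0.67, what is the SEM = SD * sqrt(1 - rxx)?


SEM = SD * sqrt(1 - rxx)
SEM = 6.97 * sqrt(1 - 0.67)
SEM = 6.97 * sqrt(0.33) = 6.97 * 0.574456
SEM = 4.004

4.004


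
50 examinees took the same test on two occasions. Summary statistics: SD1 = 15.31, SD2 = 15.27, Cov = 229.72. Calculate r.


r = cov(X,Y) / (SD_X * SD_Y)
r = 229.72 / (15.31 * 15.27)
r = 229.72 / 233.7837
r = 0.9826

0.9826


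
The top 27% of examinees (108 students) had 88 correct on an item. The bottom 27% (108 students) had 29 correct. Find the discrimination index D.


p_upper = 88/108 = 0.8148
p_lower = 29/108 = 0.2685
D = 0.8148 - 0.2685 = 0.5463

0.5463


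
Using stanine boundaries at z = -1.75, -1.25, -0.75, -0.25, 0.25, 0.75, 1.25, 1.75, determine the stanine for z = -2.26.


Stanine boundaries: [-1.75, -1.25, -0.75, -0.25, 0.25, 0.75, 1.25, 1.75]
z = -2.26
Check each boundary:
  z < -1.75
  z < -1.25
  z < -0.75
  z < -0.25
  z < 0.25
  z < 0.75
  z < 1.25
  z < 1.75
Highest qualifying boundary gives stanine = 1

1


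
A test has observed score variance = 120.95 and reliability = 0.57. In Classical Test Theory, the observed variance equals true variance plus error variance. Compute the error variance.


var_true = rxx * var_obs = 0.57 * 120.95 = 68.9415
var_error = var_obs - var_true
var_error = 120.95 - 68.9415
var_error = 52.0085

52.0085


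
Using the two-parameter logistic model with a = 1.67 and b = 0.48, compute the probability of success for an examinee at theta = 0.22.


a*(theta - b) = 1.67 * (0.22 - 0.48) = -0.4342
exp(--0.4342) = 1.5437
P = 1 / (1 + 1.5437)
P = 0.3931

0.3931


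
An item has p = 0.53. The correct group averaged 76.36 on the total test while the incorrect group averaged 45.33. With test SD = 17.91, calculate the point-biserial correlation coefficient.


q = 1 - p = 0.47
rpb = ((M1 - M0) / SD) * sqrt(p * q)
rpb = ((76.36 - 45.33) / 17.91) * sqrt(0.53 * 0.47)
rpb = 0.8647

0.8647


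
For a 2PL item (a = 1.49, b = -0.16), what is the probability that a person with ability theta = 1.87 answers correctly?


a*(theta - b) = 1.49 * (1.87 - -0.16) = 3.0247
exp(-3.0247) = 0.0486
P = 1 / (1 + 0.0486)
P = 0.9537

0.9537


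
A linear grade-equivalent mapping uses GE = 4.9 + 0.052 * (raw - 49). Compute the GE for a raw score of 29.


raw - median = 29 - 49 = -20
slope * diff = 0.052 * -20 = -1.04
GE = 4.9 + -1.04
GE = 3.86

3.86


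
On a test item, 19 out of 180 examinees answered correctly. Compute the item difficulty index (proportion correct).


Item difficulty p = number correct / total examinees
p = 19 / 180
p = 0.1056

0.1056


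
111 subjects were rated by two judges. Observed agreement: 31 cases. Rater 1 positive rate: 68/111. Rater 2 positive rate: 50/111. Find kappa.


P_o = 31/111 = 0.279279
P_e = (68*50 + 43*61) / 12321 = 0.48884
kappa = (P_o - P_e) / (1 - P_e)
kappa = (0.279279 - 0.48884) / (1 - 0.48884)
kappa = -0.41

-0.41


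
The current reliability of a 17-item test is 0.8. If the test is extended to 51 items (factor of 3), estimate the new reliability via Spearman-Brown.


r_new = (n * rxx) / (1 + (n-1) * rxx)
r_new = (3 * 0.8) / (1 + 2 * 0.8)
r_new = 2.4 / 2.6
r_new = 0.9231

0.9231


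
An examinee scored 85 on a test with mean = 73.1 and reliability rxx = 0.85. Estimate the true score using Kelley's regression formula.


T_est = rxx * X + (1 - rxx) * mean
T_est = 0.85 * 85 + 0.15 * 73.1
T_est = 72.25 + 10.965
T_est = 83.215

83.215


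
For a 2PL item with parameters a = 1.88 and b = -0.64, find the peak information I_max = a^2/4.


For 2PL, max info at theta = b = -0.64
I_max = a^2 / 4 = 1.88^2 / 4
= 3.5344 / 4
I_max = 0.8836

0.8836


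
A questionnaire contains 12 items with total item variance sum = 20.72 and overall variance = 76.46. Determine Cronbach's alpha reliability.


alpha = (k/(k-1)) * (1 - sum(si^2)/s_total^2)
= (12/11) * (1 - 20.72/76.46)
alpha = 0.7953

0.7953


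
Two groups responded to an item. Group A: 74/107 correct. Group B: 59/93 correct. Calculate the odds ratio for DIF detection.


Odds_A = 74/33 = 2.2424
Odds_B = 59/34 = 1.7353
OR = Odds_A / Odds_B = 2.2424 / 1.7353
Exactly, OR = (74 * 34) / (33 * 59) = 2516 / 1947
OR = 1.2922

1.2922


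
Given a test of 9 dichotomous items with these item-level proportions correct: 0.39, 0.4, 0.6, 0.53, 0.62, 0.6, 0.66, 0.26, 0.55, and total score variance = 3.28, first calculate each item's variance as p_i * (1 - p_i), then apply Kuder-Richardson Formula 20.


For each item, compute p_i * q_i:
  Item 1: 0.39 * 0.61 = 0.2379
  Item 2: 0.4 * 0.6 = 0.24
  Item 3: 0.6 * 0.4 = 0.24
  Item 4: 0.53 * 0.47 = 0.2491
  Item 5: 0.62 * 0.38 = 0.2356
  Item 6: 0.6 * 0.4 = 0.24
  Item 7: 0.66 * 0.34 = 0.2244
  Item 8: 0.26 * 0.74 = 0.1924
  Item 9: 0.55 * 0.45 = 0.2475
Sum(p_i * q_i) = 0.2379 + 0.24 + 0.24 + 0.2491 + 0.2356 + 0.24 + 0.2244 + 0.1924 + 0.2475 = 2.1069
KR-20 = (k/(k-1)) * (1 - Sum(p_i*q_i) / Var_total)
= (9/8) * (1 - 2.1069/3.28)
= 1.125 * 0.3577
KR-20 = 0.4024

0.4024


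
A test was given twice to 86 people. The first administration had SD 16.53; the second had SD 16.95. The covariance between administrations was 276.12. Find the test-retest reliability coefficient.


r = cov(X,Y) / (SD_X * SD_Y)
r = 276.12 / (16.53 * 16.95)
r = 276.12 / 280.1835
r = 0.9855

0.9855


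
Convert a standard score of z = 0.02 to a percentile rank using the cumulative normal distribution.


CDF(z) = 0.5 * (1 + erf(z/sqrt(2)))
erf(0.0141) = 0.016
CDF = 0.508
Percentile rank = 0.508 * 100 = 50.8

50.8


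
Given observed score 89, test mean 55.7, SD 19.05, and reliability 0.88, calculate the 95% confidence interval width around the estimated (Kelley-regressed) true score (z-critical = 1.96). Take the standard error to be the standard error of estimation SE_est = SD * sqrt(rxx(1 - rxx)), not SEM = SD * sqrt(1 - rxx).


True score estimate = 0.88*89 + 0.12*55.7 = 85.004
SE_est = SD * sqrt(rxx * (1 - rxx)) = 19.05 * sqrt(0.88 * 0.12) = 19.05 * sqrt(0.1056) = 6.190517
CI = T_est +/- z * SE_est, so width = 2 * z * SE_est = 2 * 1.96 * 6.190517
Width = 24.2668

24.2668


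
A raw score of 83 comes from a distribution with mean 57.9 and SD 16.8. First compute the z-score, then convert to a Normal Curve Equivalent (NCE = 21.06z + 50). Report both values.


z = (X - mean) / SD = (83 - 57.9) / 16.8
z = 25.1 / 16.8
z = 1.494
NCE = NCE = 21.06z + 50
Carry z at full precision (z = 25.1 / 16.8) into the conversion:
NCE = 21.06 * (25.1 / 16.8) + 50 = 528.606 / 16.8 + 50
NCE = 31.4646 + 50
NCE = 81.4646

81.4646


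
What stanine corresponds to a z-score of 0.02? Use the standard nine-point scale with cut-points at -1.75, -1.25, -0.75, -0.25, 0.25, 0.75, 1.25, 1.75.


Stanine boundaries: [-1.75, -1.25, -0.75, -0.25, 0.25, 0.75, 1.25, 1.75]
z = 0.02
Check each boundary:
  z >= -1.75 -> could be stanine 2
  z >= -1.25 -> could be stanine 3
  z >= -0.75 -> could be stanine 4
  z >= -0.25 -> could be stanine 5
  z < 0.25
  z < 0.75
  z < 1.25
  z < 1.75
Highest qualifying boundary gives stanine = 5

5


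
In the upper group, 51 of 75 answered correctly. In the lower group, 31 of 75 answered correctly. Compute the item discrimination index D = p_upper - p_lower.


p_upper = 51/75 = 0.68
p_lower = 31/75 = 0.4133
D = 0.68 - 0.4133 = 0.2667

0.2667


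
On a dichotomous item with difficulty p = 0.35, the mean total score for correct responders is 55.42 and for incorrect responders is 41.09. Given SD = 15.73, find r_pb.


q = 1 - p = 0.65
rpb = ((M1 - M0) / SD) * sqrt(p * q)
rpb = ((55.42 - 41.09) / 15.73) * sqrt(0.35 * 0.65)
rpb = 0.4345

0.4345


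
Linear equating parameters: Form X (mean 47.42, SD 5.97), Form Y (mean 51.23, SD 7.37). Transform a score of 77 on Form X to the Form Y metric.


slope = SD_Y / SD_X = 7.37 / 5.97 ~ 1.2345
intercept = mean_Y - slope * mean_X = 51.23 - (7.37 / 5.97) * 47.42 ~ -7.3103
Y = slope * X + intercept. To avoid rounding drift from the rounded slope/intercept, evaluate the equivalent form Y = mean_Y + SD_Y * (X - mean_X) / SD_X at full precision:
Y = 51.23 + 7.37 * (77 - 47.42) / 5.97
Y = 51.23 + 7.37 * 29.58 / 5.97
Y = 51.23 + 218.0046 / 5.97
Y = 51.23 + 36.5167
Y = 87.7467

87.7467


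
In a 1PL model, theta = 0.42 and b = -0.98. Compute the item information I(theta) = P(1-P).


P = 1/(1+exp(-(0.42--0.98))) = 0.8022
I = P*(1-P) = 0.8022 * 0.1978
I = 0.1587

0.1587


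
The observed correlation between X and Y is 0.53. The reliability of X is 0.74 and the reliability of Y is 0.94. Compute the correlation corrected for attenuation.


r_corrected = rxy / sqrt(rxx * ryy)
= 0.53 / sqrt(0.74 * 0.94)
= 0.53 / sqrt(0.6956)
= 0.53 / 0.834026
r_corrected = 0.6355

0.6355


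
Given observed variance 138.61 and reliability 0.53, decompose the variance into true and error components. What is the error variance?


var_true = rxx * var_obs = 0.53 * 138.61 = 73.4633
var_error = var_obs - var_true
var_error = 138.61 - 73.4633
var_error = 65.1467

65.1467


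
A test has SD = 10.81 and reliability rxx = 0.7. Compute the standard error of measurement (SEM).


SEM = SD * sqrt(1 - rxx)
SEM = 10.81 * sqrt(1 - 0.7)
SEM = 10.81 * sqrt(0.3) = 10.81 * 0.547723
SEM = 5.9209

5.9209


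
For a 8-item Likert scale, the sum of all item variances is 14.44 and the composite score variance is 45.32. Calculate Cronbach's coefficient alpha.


alpha = (k/(k-1)) * (1 - sum(si^2)/s_total^2)
= (8/7) * (1 - 14.44/45.32)
alpha = 0.7787

0.7787


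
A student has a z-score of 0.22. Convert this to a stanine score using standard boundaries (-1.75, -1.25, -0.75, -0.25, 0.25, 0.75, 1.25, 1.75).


Stanine boundaries: [-1.75, -1.25, -0.75, -0.25, 0.25, 0.75, 1.25, 1.75]
z = 0.22
Check each boundary:
  z >= -1.75 -> could be stanine 2
  z >= -1.25 -> could be stanine 3
  z >= -0.75 -> could be stanine 4
  z >= -0.25 -> could be stanine 5
  z < 0.25
  z < 0.75
  z < 1.25
  z < 1.75
Highest qualifying boundary gives stanine = 5

5


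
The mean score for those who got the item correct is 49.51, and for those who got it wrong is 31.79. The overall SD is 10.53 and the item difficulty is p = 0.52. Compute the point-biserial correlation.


q = 1 - p = 0.48
rpb = ((M1 - M0) / SD) * sqrt(p * q)
rpb = ((49.51 - 31.79) / 10.53) * sqrt(0.52 * 0.48)
rpb = 0.8407

0.8407


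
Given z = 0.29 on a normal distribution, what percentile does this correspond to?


CDF(z) = 0.5 * (1 + erf(z/sqrt(2)))
erf(0.2051) = 0.2282
CDF = 0.6141
Percentile rank = 0.6141 * 100 = 61.41

61.41


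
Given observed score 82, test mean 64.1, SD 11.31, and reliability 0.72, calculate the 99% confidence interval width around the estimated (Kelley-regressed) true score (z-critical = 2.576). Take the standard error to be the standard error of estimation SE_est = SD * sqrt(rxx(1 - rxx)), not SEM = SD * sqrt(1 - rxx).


True score estimate = 0.72*82 + 0.28*64.1 = 76.988
SE_est = SD * sqrt(rxx * (1 - rxx)) = 11.31 * sqrt(0.72 * 0.28) = 11.31 * sqrt(0.2016) = 5.078177
CI = T_est +/- z * SE_est, so width = 2 * z * SE_est = 2 * 2.576 * 5.078177
Width = 26.1628

26.1628


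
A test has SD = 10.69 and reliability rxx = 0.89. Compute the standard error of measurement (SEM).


SEM = SD * sqrt(1 - rxx)
SEM = 10.69 * sqrt(1 - 0.89)
SEM = 10.69 * sqrt(0.11) = 10.69 * 0.331662
SEM = 3.5455

3.5455


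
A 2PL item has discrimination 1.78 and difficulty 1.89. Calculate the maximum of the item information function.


For 2PL, max info at theta = b = 1.89
I_max = a^2 / 4 = 1.78^2 / 4
= 3.1684 / 4
I_max = 0.7921

0.7921


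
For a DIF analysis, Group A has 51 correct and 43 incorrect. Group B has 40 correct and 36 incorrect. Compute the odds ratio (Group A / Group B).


Odds_A = 51/43 = 1.186
Odds_B = 40/36 = 1.1111
OR = Odds_A / Odds_B = 1.186 / 1.1111
Exactly, OR = (51 * 36) / (43 * 40) = 1836 / 1720
OR = 1.0674

1.0674


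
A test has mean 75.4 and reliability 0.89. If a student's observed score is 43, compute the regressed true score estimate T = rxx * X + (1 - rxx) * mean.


T_est = rxx * X + (1 - rxx) * mean
T_est = 0.89 * 43 + 0.11 * 75.4
T_est = 38.27 + 8.294
T_est = 46.564

46.564


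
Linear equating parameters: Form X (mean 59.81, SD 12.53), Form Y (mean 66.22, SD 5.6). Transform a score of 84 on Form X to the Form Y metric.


slope = SD_Y / SD_X = 5.6 / 12.53 ~ 0.4469
intercept = mean_Y - slope * mean_X = 66.22 - (5.6 / 12.53) * 59.81 ~ 39.4893
Y = slope * X + intercept. To avoid rounding drift from the rounded slope/intercept, evaluate the equivalent form Y = mean_Y + SD_Y * (X - mean_X) / SD_X at full precision:
Y = 66.22 + 5.6 * (84 - 59.81) / 12.53
Y = 66.22 + 5.6 * 24.19 / 12.53
Y = 66.22 + 135.464 / 12.53
Y = 66.22 + 10.8112
Y = 77.0312

77.0312


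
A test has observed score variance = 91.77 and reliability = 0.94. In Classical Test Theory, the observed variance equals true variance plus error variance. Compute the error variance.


var_true = rxx * var_obs = 0.94 * 91.77 = 86.2638
var_error = var_obs - var_true
var_error = 91.77 - 86.2638
var_error = 5.5062

5.5062


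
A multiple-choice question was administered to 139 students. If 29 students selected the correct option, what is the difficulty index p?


Item difficulty p = number correct / total examinees
p = 29 / 139
p = 0.2086

0.2086


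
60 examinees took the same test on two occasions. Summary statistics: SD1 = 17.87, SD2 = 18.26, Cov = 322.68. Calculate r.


r = cov(X,Y) / (SD_X * SD_Y)
r = 322.68 / (17.87 * 18.26)
r = 322.68 / 326.3062
r = 0.9889

0.9889


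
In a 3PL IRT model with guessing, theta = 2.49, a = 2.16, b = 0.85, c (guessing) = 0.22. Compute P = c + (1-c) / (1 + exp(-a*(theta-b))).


logit = 2.16*(2.49 - 0.85) = 3.5424
P* = 1/(1 + exp(-3.5424)) = 0.9719
P = 0.22 + (1 - 0.22) * 0.9719
P = 0.9781

0.9781


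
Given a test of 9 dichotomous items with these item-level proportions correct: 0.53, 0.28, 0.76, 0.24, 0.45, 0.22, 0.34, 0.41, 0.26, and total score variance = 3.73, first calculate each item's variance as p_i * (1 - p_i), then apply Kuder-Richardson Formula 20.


For each item, compute p_i * q_i:
  Item 1: 0.53 * 0.47 = 0.2491
  Item 2: 0.28 * 0.72 = 0.2016
  Item 3: 0.76 * 0.24 = 0.1824
  Item 4: 0.24 * 0.76 = 0.1824
  Item 5: 0.45 * 0.55 = 0.2475
  Item 6: 0.22 * 0.78 = 0.1716
  Item 7: 0.34 * 0.66 = 0.2244
  Item 8: 0.41 * 0.59 = 0.2419
  Item 9: 0.26 * 0.74 = 0.1924
Sum(p_i * q_i) = 0.2491 + 0.2016 + 0.1824 + 0.1824 + 0.2475 + 0.1716 + 0.2244 + 0.2419 + 0.1924 = 1.8933
KR-20 = (k/(k-1)) * (1 - Sum(p_i*q_i) / Var_total)
= (9/8) * (1 - 1.8933/3.73)
= 1.125 * 0.4924
KR-20 = 0.554

0.554


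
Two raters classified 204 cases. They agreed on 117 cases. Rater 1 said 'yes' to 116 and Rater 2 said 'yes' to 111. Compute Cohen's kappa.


P_o = 117/204 = 0.573529
P_e = (116*111 + 88*93) / 41616 = 0.506055
kappa = (P_o - P_e) / (1 - P_e)
kappa = (0.573529 - 0.506055) / (1 - 0.506055)
kappa = 0.1366

0.1366


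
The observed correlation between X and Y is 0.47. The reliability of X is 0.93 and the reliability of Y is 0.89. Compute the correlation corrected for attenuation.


r_corrected = rxy / sqrt(rxx * ryy)
= 0.47 / sqrt(0.93 * 0.89)
= 0.47 / sqrt(0.8277)
= 0.47 / 0.90978
r_corrected = 0.5166

0.5166


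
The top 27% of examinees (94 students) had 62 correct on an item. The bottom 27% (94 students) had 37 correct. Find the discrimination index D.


p_upper = 62/94 = 0.6596
p_lower = 37/94 = 0.3936
D = 0.6596 - 0.3936 = 0.266

0.266


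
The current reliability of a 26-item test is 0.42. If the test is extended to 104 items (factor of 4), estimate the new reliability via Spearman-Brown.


r_new = (n * rxx) / (1 + (n-1) * rxx)
r_new = (4 * 0.42) / (1 + 3 * 0.42)
r_new = 1.68 / 2.26
r_new = 0.7434

0.7434


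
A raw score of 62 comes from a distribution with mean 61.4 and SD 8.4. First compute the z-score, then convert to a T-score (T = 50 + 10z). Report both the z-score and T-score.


z = (X - mean) / SD = (62 - 61.4) / 8.4
z = 0.6 / 8.4
z = 0.0714
T-score = T = 50 + 10z
Carry z at full precision (z = 0.6 / 8.4) into the conversion:
T-score = 50 + 10 * (0.6 / 8.4) = 50 + 6 / 8.4
T-score = 50 + 0.7143
T-score = 50.7143

50.7143


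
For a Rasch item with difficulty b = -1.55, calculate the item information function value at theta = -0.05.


P = 1/(1+exp(-(-0.05--1.55))) = 0.8176
I = P*(1-P) = 0.8176 * 0.1824
I = 0.1491

0.1491


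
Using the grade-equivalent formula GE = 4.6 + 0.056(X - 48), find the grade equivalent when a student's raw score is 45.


raw - median = 45 - 48 = -3
slope * diff = 0.056 * -3 = -0.168
GE = 4.6 + -0.168
GE = 4.432

4.432


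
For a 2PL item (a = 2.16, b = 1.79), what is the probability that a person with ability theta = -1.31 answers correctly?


a*(theta - b) = 2.16 * (-1.31 - 1.79) = -6.696
exp(--6.696) = 809.1627
P = 1 / (1 + 809.1627)
P = 0.0012

0.0012


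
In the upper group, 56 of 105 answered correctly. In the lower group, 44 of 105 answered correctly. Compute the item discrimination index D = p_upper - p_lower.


p_upper = 56/105 = 0.5333
p_lower = 44/105 = 0.419
D = 0.5333 - 0.419 = 0.1143

0.1143


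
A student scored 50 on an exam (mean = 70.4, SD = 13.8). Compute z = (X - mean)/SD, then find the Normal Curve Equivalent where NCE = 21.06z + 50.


z = (X - mean) / SD = (50 - 70.4) / 13.8
z = -20.4 / 13.8
z = -1.4783
NCE = NCE = 21.06z + 50
Carry z at full precision (z = -20.4 / 13.8) into the conversion:
NCE = 21.06 * (-20.4 / 13.8) + 50 = -429.624 / 13.8 + 50
NCE = -31.1322 + 50
NCE = 18.8678

18.8678


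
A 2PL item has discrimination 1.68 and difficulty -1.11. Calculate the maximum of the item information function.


For 2PL, max info at theta = b = -1.11
I_max = a^2 / 4 = 1.68^2 / 4
= 2.8224 / 4
I_max = 0.7056

0.7056


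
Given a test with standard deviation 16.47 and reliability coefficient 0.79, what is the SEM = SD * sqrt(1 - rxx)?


SEM = SD * sqrt(1 - rxx)
SEM = 16.47 * sqrt(1 - 0.79)
SEM = 16.47 * sqrt(0.21) = 16.47 * 0.458258
SEM = 7.5475

7.5475


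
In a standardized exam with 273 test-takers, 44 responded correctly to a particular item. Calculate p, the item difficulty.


Item difficulty p = number correct / total examinees
p = 44 / 273
p = 0.1612

0.1612


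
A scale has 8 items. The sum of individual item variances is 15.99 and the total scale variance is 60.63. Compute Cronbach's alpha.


alpha = (k/(k-1)) * (1 - sum(si^2)/s_total^2)
= (8/7) * (1 - 15.99/60.63)
alpha = 0.8415

0.8415


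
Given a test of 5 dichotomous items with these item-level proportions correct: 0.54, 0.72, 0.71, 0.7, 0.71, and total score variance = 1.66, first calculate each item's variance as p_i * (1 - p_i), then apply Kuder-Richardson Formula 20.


For each item, compute p_i * q_i:
  Item 1: 0.54 * 0.46 = 0.2484
  Item 2: 0.72 * 0.28 = 0.2016
  Item 3: 0.71 * 0.29 = 0.2059
  Item 4: 0.7 * 0.3 = 0.21
  Item 5: 0.71 * 0.29 = 0.2059
Sum(p_i * q_i) = 0.2484 + 0.2016 + 0.2059 + 0.21 + 0.2059 = 1.0718
KR-20 = (k/(k-1)) * (1 - Sum(p_i*q_i) / Var_total)
= (5/4) * (1 - 1.0718/1.66)
= 1.25 * 0.3543
KR-20 = 0.4429

0.4429


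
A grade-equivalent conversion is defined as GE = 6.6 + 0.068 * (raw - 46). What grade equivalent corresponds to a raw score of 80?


raw - median = 80 - 46 = 34
slope * diff = 0.068 * 34 = 2.312
GE = 6.6 + 2.312
GE = 8.912

8.912


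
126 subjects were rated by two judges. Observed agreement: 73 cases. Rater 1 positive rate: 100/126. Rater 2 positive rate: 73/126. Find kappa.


P_o = 73/126 = 0.579365
P_e = (100*73 + 26*53) / 15876 = 0.546611
kappa = (P_o - P_e) / (1 - P_e)
kappa = (0.579365 - 0.546611) / (1 - 0.546611)
kappa = 0.0722

0.0722


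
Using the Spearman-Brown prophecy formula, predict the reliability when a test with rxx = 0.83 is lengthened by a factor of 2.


r_new = (n * rxx) / (1 + (n-1) * rxx)
r_new = (2 * 0.83) / (1 + 1 * 0.83)
r_new = 1.66 / 1.83
r_new = 0.9071

0.9071


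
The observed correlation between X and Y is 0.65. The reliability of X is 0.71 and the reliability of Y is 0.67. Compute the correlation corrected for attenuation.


r_corrected = rxy / sqrt(rxx * ryy)
= 0.65 / sqrt(0.71 * 0.67)
= 0.65 / sqrt(0.4757)
= 0.65 / 0.68971
r_corrected = 0.9424

0.9424


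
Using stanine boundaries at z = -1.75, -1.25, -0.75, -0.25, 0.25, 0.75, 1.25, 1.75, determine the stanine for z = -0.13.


Stanine boundaries: [-1.75, -1.25, -0.75, -0.25, 0.25, 0.75, 1.25, 1.75]
z = -0.13
Check each boundary:
  z >= -1.75 -> could be stanine 2
  z >= -1.25 -> could be stanine 3
  z >= -0.75 -> could be stanine 4
  z >= -0.25 -> could be stanine 5
  z < 0.25
  z < 0.75
  z < 1.25
  z < 1.75
Highest qualifying boundary gives stanine = 5

5


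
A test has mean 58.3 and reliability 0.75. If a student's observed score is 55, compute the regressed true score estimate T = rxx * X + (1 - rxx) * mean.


T_est = rxx * X + (1 - rxx) * mean
T_est = 0.75 * 55 + 0.25 * 58.3
T_est = 41.25 + 14.575
T_est = 55.825

55.825


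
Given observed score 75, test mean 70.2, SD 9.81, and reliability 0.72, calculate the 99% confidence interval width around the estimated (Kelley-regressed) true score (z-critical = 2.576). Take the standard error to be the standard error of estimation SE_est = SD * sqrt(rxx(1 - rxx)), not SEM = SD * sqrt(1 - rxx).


True score estimate = 0.72*75 + 0.28*70.2 = 73.656
SE_est = SD * sqrt(rxx * (1 - rxx)) = 9.81 * sqrt(0.72 * 0.28) = 9.81 * sqrt(0.2016) = 4.404679
CI = T_est +/- z * SE_est, so width = 2 * z * SE_est = 2 * 2.576 * 4.404679
Width = 22.6929

22.6929


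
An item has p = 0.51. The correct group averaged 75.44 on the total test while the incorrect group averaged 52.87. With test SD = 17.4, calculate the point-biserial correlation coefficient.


q = 1 - p = 0.49
rpb = ((M1 - M0) / SD) * sqrt(p * q)
rpb = ((75.44 - 52.87) / 17.4) * sqrt(0.51 * 0.49)
rpb = 0.6484

0.6484
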